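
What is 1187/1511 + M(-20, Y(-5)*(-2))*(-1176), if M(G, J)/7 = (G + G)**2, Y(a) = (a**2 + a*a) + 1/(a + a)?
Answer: -19901682013/1511 ≈ -1.3171e+7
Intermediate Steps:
Y(a) = 1/(2*a) + 2*a**2 (Y(a) = (a**2 + a**2) + 1/(2*a) = 2*a**2 + 1/(2*a) = 1/(2*a) + 2*a**2)
M(G, J) = 28*G**2 (M(G, J) = 7*(G + G)**2 = 7*(2*G)**2 = 7*(4*G**2) = 28*G**2)
1187/1511 + M(-20, Y(-5)*(-2))*(-1176) = 1187/1511 + (28*(-20)**2)*(-1176) = 1187*(1/1511) + (28*400)*(-1176) = 1187/1511 + 11200*(-1176) = 1187/1511 - 13171200 = -19901682013/1511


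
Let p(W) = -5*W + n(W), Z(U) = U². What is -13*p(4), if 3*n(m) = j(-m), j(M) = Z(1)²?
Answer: 767/3 ≈ 255.67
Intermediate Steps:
j(M) = 1 (j(M) = (1²)² = 1² = 1)
n(m) = ⅓ (n(m) = (⅓)*1 = ⅓)
p(W) = ⅓ - 5*W (p(W) = -5*W + ⅓ = ⅓ - 5*W)
-13*p(4) = -13*(⅓ - 5*4) = -13*(⅓ - 20) = -13*(-59/3) = 767/3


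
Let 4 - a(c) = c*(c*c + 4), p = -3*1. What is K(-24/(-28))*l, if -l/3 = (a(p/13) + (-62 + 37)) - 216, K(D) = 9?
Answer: 14003118/2197 ≈ 6373.7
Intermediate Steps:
p = -3
a(c) = 4 - c*(4 + c**2) (a(c) = 4 - c*(c*c + 4) = 4 - c*(c**2 + 4) = 4 - c*(4 + c**2))
l = 1555902/2197 (l = -3*(((4 - (-3/13)**3 - (-12)/13) + (-62 + 37)) - 216) = -3*(((4 - (-3*1/13)**3 - (-12)/13) - 25) - 216) = -3*(((4 - (-3/13)**3 - 4*(-3/13)) - 25) - 216) = -3*(((4 - 1*(-27/2197) + 12/13) - 25) - 216) = -3*(((4 + 27/2197 + 12/13) - 25) - 216) = -3*((10843/2197 - 25) - 216) = -3*(-44082/2197 - 216) = -3*(-518634/2197) = 1555902/2197 ≈ 708.19)
K(-24/(-28))*l = 9*(1555902/2197) = 14003118/2197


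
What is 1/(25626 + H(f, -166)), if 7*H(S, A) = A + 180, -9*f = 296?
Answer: 1/25628 ≈ 3.9020e-5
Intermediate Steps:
f = -296/9 (f = -⅑*296 = -296/9 ≈ -32.889)
H(S, A) = 180/7 + A/7 (H(S, A) = (A + 180)/7 = (180 + A)/7 = 180/7 + A/7)
1/(25626 + H(f, -166)) = 1/(25626 + (180/7 + (⅐)*(-166))) = 1/(25626 + (180/7 - 166/7)) = 1/(25626 + 2) = 1/25628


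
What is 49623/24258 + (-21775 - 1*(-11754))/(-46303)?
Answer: 846927729/374406058 ≈ 2.2621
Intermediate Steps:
49623/24258 + (-21775 - 1*(-11754))/(-46303) = 49623*(1/24258) + (-21775 + 11754)*(-1/46303) = 16541/8086 - 10021*(-1/46303) = 16541/8086 + 10021/46303 = 846927729/374406058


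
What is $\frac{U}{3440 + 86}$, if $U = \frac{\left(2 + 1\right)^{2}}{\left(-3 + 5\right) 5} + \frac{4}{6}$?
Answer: $\frac{47}{105780} \approx 0.00044432$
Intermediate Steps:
$U = \frac{47}{30}$ ($U = \frac{3^{2}}{2 \cdot 5} + 4 \cdot \frac{1}{6} = \frac{9}{10} + \frac{2}{3} = \frac{47}{30} \approx 1.5667$)
$\frac{U}{3440 + 86} = \frac{1}{3440 + 86} \cdot \frac{47}{30} = \frac{1}{3526} \cdot \frac{47}{30} = \frac{47}{105780}$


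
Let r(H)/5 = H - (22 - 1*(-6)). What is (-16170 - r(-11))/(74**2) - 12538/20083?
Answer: -389484013/109974508 ≈ -3.5416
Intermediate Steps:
r(H) = -140 + 5*H (r(H) = 5*(H - (22 - 1*(-6))) = 5*(H - (22 + 6)) = 5*(H - 1*28) = 5*(H - 28) = 5*(-28 + H) = -140 + 5*H)
(-16170 - r(-11))/(74**2) - 12538/20083 = (-16170 - (-140 + 5*(-11)))/(74**2) - 12538/20083 = (-16170 - (-140 - 55))/5476 - 12538*1/20083 = (-16170 - 1*(-195))*(1/5476) - 12538/20083 = (-16170 + 195)*(1/5476) - 12538/20083 = -15975*1/5476 - 12538/20083 = -15975/5476 - 12538/20083 = -389484013/109974508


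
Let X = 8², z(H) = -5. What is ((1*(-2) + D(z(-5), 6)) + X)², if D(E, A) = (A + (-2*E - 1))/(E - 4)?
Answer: 32761/9 ≈ 3640.1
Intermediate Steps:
D(E, A) = (-1 + A - 2*E)/(-4 + E) (D(E, A) = (A + (-1 - 2*E))/(-4 + E) = (-1 + A - 2*E)/(-4 + E))
X = 64
((1*(-2) + D(z(-5), 6)) + X)² = ((1*(-2) + (-1 + 6 - 2*(-5))/(-4 - 5)) + 64)² = ((-2 + (-1 + 6 + 10)/(-9)) + 64)² = ((-2 - ⅑*15) + 64)² = ((-2 - 5/3) + 64)² = (-11/3 + 64)² = (181/3)² = 32761/9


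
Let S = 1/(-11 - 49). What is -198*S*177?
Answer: 5841/10 ≈ 584.10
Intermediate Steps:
S = -1/60 (S = 1/(-60) = -1/60 ≈ -0.016667)
-198*S*177 = -198*(-1/60)*177 = (33/10)*177 = 5841/10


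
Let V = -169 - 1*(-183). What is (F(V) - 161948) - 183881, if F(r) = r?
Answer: -345815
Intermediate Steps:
V = 14 (V = -169 + 183 = 14)
(F(V) - 161948) - 183881 = (14 - 161948) - 183881 = -161934 - 183881 = -345815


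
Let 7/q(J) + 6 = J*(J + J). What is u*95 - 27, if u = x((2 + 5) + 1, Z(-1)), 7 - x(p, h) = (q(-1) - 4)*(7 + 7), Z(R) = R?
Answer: 16571/2 ≈ 8285.5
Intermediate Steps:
q(J) = 7/(-6 + 2*J**2) (q(J) = 7/(-6 + J*(J + J)) = 7/(-6 + J*(2*J)) = 7/(-6 + 2*J**2))
x(p, h) = 175/2 (x(p, h) = 7 - (7/(2*(-3 + (-1)**2)) - 4)*(7 + 7) = 7 - (7/(2*(-3 + 1)) - 4)*14 = 7 - ((7/2)/(-2) - 4)*14 = 7 - ((7/2)*(-1/2) - 4)*14 = 7 - (-7/4 - 4)*14 = 7 - (-23)*14/4 = 7 - 1*(-161/2) = 7 + 161/2 = 175/2)
u = 175/2 ≈ 87.500
u*95 - 27 = (175/2)*95 - 27 = 16625/2 - 27 = 16571/2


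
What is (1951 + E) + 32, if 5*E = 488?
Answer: 10403/5 ≈ 2080.6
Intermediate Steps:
E = 488/5 (E = (1/5)*488 = 488/5 ≈ 97.600)
(1951 + E) + 32 = (1951 + 488/5) + 32 = 10243/5 + 32 = 10403/5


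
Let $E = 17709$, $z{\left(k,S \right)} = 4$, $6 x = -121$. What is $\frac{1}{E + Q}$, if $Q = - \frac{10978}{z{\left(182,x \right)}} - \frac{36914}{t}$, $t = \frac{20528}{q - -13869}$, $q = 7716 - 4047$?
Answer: $- \frac{5132}{85051619} \approx -6.034 \cdot 10^{-5}$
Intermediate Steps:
$x = - \frac{121}{6}$ ($x = \frac{1}{6} \left(-121\right) = - \frac{121}{6} \approx -20.167$)
$q = 3669$ ($q = 7716 - 4047 = 3669$)
$t = \frac{10264}{8769}$ ($t = \frac{20528}{3669 - -13869} = \frac{20528}{3669 + 13869} = \frac{20528}{17538} = 20528 \cdot \frac{1}{17538} = \frac{10264}{8769} \approx 1.1705$)
$Q = - \frac{175934207}{5132}$ ($Q = - \frac{10978}{4} - \frac{36914}{\frac{10264}{8769}} = \left(-10978\right) \frac{1}{4} - \frac{161849433}{5132} = - \frac{5489}{2} - \frac{161849433}{5132} = - \frac{175934207}{5132} \approx -34282.0$)
$\frac{1}{E + Q} = \frac{1}{17709 - \frac{175934207}{5132}} = \frac{1}{- \frac{85051619}{5132}} = - \frac{5132}{85051619}$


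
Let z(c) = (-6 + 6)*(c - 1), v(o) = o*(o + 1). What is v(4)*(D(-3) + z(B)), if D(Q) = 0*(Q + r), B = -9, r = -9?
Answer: 0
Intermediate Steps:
v(o) = o*(1 + o)
D(Q) = 0 (D(Q) = 0*(Q - 9) = 0*(-9 + Q) = 0)
z(c) = 0 (z(c) = 0*(-1 + c) = 0)
v(4)*(D(-3) + z(B)) = (4*(1 + 4))*(0 + 0) = (4*5)*0 = 20*0 = 0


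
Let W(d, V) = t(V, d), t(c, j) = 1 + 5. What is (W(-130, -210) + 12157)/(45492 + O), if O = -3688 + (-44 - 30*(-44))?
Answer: 12163/43080 ≈ 0.28234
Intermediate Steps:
O = -2412 (O = -3688 + (-44 + 1320) = -3688 + 1276 = -2412)
t(c, j) = 6
W(d, V) = 6
(W(-130, -210) + 12157)/(45492 + O) = (6 + 12157)/(45492 - 2412) = 12163/43080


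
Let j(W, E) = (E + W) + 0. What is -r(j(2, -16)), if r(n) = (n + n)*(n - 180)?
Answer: -5432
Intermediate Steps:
j(W, E) = E + W
r(n) = 2*n*(-180 + n) (r(n) = (2*n)*(-180 + n) = 2*n*(-180 + n))
-r(j(2, -16)) = -2*(-16 + 2)*(-180 + (-16 + 2)) = -2*(-14)*(-180 - 14) = -2*(-14)*(-194) = -1*5432 = -5432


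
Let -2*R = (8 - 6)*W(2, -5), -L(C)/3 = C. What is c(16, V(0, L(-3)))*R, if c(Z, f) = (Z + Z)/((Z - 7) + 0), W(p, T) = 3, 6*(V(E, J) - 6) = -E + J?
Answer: -32/3 ≈ -10.667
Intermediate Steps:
L(C) = -3*C
V(E, J) = 6 - E/6 + J/6 (V(E, J) = 6 + (-E + J)/6 = 6 + (J - E)/6 = 6 + (-E/6 + J/6) = 6 - E/6 + J/6)
c(Z, f) = 2*Z/(-7 + Z) (c(Z, f) = (2*Z)/((-7 + Z) + 0) = (2*Z)/(-7 + Z) = 2*Z/(-7 + Z))
R = -3 (R = -(8 - 6)*3/2 = -3 ≈ -3.0000)
c(16, V(0, L(-3)))*R = (2*16/(-7 + 16))*(-3) = (2*16/9)*(-3) = (2*16*(⅑))*(-3) = (32/9)*(-3) = -32/3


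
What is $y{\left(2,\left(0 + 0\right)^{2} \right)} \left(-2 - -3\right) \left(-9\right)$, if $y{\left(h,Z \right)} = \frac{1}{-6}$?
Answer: $\frac{3}{2} \approx 1.5$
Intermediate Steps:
$y{\left(h,Z \right)} = - \frac{1}{6}$
$y{\left(2,\left(0 + 0\right)^{2} \right)} \left(-2 - -3\right) \left(-9\right) = - \frac{-2 - -3}{6} \left(-9\right) = - \frac{-2 + 3}{6} \left(-9\right) = \left(- \frac{1}{6}\right) 1 \left(-9\right) = \left(- \frac{1}{6}\right) \left(-9\right) = \frac{3}{2}$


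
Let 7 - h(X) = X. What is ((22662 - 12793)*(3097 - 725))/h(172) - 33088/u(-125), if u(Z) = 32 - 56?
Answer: -23181788/165 ≈ -1.4050e+5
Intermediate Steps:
u(Z) = -24
h(X) = 7 - X
((22662 - 12793)*(3097 - 725))/h(172) - 33088/u(-125) = ((22662 - 12793)*(3097 - 725))/(7 - 1*172) - 33088/(-24) = (9869*2372)/(7 - 172) - 33088*(-1/24) = 23409268/(-165) + 4136/3 = 23409268*(-1/165) + 4136/3 = -23409268/165 + 4136/3 = -23181788/165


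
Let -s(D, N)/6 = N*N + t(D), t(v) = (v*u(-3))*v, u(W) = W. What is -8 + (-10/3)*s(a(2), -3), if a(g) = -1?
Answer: 112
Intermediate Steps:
t(v) = -3*v² (t(v) = (v*(-3))*v = (-3*v)*v = -3*v²)
s(D, N) = -6*N² + 18*D² (s(D, N) = -6*(N*N - 3*D²) = -6*(N² - 3*D²) = -6*N² + 18*D²)
-8 + (-10/3)*s(a(2), -3) = -8 + (-10/3)*(-6*(-3)² + 18*(-1)²) = -8 + (-10*⅓)*(-6*9 + 18*1) = -8 - 10*(-54 + 18)/3 = -8 - 10/3*(-36) = -8 + 120 = 112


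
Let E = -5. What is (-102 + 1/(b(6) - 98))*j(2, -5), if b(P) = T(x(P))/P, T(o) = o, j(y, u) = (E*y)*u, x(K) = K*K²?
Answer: -158125/31 ≈ -5100.8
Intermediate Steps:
x(K) = K³
j(y, u) = -5*u*y (j(y, u) = (-5*y)*u = -5*u*y)
b(P) = P² (b(P) = P³/P = P²)
(-102 + 1/(b(6) - 98))*j(2, -5) = (-102 + 1/(6² - 98))*(-5*(-5)*2) = (-102 + 1/(36 - 98))*50 = (-102 + 1/(-62))*50 = (-102 - 1/62)*50 = -6325/62*50 = -158125/31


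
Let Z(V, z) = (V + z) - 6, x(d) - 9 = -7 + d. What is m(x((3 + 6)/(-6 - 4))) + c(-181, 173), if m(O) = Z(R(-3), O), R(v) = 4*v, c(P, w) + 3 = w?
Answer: 1531/10 ≈ 153.10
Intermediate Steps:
c(P, w) = -3 + w
x(d) = 2 + d (x(d) = 9 + (-7 + d) = 2 + d)
Z(V, z) = -6 + V + z
m(O) = -18 + O (m(O) = -6 + 4*(-3) + O = -6 - 12 + O = -18 + O)
m(x((3 + 6)/(-6 - 4))) + c(-181, 173) = (-18 + (2 + (3 + 6)/(-6 - 4))) + (-3 + 173) = (-18 + (2 + 9/(-10))) + 170 = (-18 + (2 + 9*(-1/10))) + 170 = (-18 + (2 - 9/10)) + 170 = (-18 + 11/10) + 170 = -169/10 + 170 = 1531/10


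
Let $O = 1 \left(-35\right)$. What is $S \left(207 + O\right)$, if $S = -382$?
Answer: $-65704$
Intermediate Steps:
$O = -35$
$S \left(207 + O\right) = - 382 \left(207 - 35\right) = \left(-382\right) 172 = -65704$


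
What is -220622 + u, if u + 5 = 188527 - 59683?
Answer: -91783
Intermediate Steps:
u = 128839 (u = -5 + (188527 - 59683) = -5 + 128844 = 128839)
-220622 + u = -220622 + 128839 = -91783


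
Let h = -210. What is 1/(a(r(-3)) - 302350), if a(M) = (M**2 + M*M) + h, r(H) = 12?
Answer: -1/302272 ≈ -3.3083e-6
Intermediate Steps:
a(M) = -210 + 2*M**2 (a(M) = (M**2 + M*M) - 210 = (M**2 + M**2) - 210 = 2*M**2 - 210 = -210 + 2*M**2)
1/(a(r(-3)) - 302350) = 1/((-210 + 2*12**2) - 302350) = 1/((-210 + 2*144) - 302350) = 1/((-210 + 288) - 302350) = 1/(78 - 302350) = 1/(-302272) = -1/302272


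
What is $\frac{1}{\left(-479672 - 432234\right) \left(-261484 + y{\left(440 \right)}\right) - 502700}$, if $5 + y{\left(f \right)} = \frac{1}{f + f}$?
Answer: $\frac{440}{104919269091007} \approx 4.1937 \cdot 10^{-12}$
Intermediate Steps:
$y{\left(f \right)} = -5 + \frac{1}{2 f}$ ($y{\left(f \right)} = -5 + \frac{1}{f + f} = -5 + \frac{1}{2 f}$)
$\frac{1}{\left(-479672 - 432234\right) \left(-261484 + y{\left(440 \right)}\right) - 502700} = \frac{1}{\left(-479672 - 432234\right) \left(-261484 - \left(5 - \frac{1}{2 \cdot 440}\right)\right) - 502700} = \frac{1}{- 911906 \left(-261484 + \left(-5 + \frac{1}{2} \cdot \frac{1}{440}\right)\right) - 502700} = \frac{1}{- 911906 \left(-261484 + \left(-5 + \frac{1}{880}\right)\right) - 502700} = \frac{1}{- 911906 \left(-261484 - \frac{4399}{880}\right) - 502700} = \frac{1}{\left(-911906\right) \left(- \frac{230110319}{880}\right) - 502700} = \frac{1}{\frac{104919490279007}{440} - 502700} = \frac{1}{\frac{104919269091007}{440}} = \frac{440}{104919269091007}$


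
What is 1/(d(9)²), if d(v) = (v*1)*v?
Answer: 1/6561 ≈ 0.00015242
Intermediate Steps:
d(v) = v² (d(v) = v*v = v²)
1/(d(9)²) = 1/((9²)²) = 1/(81²) = 1/6561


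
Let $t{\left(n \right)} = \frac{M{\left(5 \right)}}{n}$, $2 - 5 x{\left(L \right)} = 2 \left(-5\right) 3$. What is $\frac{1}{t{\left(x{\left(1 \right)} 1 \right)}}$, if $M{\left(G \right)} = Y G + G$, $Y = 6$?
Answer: $\frac{32}{175} \approx 0.18286$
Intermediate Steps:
$x{\left(L \right)} = \frac{32}{5}$ ($x{\left(L \right)} = \frac{2}{5} - \frac{2 \left(-5\right) 3}{5} = \frac{2}{5} - \frac{\left(-10\right) 3}{5} = \frac{2}{5} - -6 = \frac{2}{5} + 6 = \frac{32}{5}$)
$M{\left(G \right)} = 7 G$ ($M{\left(G \right)} = 6 G + G = 7 G$)
$t{\left(n \right)} = \frac{35}{n}$ ($t{\left(n \right)} = \frac{7 \cdot 5}{n} = \frac{35}{n}$)
$\frac{1}{t{\left(x{\left(1 \right)} 1 \right)}} = \frac{1}{35 \frac{1}{\frac{32}{5} \cdot 1}} = \frac{1}{35 \frac{1}{\frac{32}{5}}} = \frac{1}{35 \cdot \frac{5}{32}} = \frac{1}{\frac{175}{32}} = \frac{32}{175}$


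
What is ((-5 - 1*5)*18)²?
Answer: 32400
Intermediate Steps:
((-5 - 1*5)*18)² = ((-5 - 5)*18)² = (-10*18)² = (-180)² = 32400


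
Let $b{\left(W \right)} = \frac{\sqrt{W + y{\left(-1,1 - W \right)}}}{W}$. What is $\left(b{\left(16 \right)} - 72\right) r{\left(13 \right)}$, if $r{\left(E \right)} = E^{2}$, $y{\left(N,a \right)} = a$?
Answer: $- \frac{194519}{16} \approx -12157.0$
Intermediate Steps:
$b{\left(W \right)} = \frac{1}{W}$ ($b{\left(W \right)} = \frac{\sqrt{W - \left(-1 + W\right)}}{W} = \frac{\sqrt{1}}{W} = 1 \frac{1}{W} = \frac{1}{W}$)
$\left(b{\left(16 \right)} - 72\right) r{\left(13 \right)} = \left(\frac{1}{16} - 72\right) 13^{2} = \left(\frac{1}{16} - 72\right) 169 = \left(- \frac{1151}{16}\right) 169 = - \frac{194519}{16}$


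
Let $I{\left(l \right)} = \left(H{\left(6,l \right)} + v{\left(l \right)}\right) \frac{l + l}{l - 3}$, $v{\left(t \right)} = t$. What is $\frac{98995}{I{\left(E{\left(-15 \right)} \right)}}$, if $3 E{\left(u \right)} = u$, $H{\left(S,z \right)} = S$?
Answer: $79196$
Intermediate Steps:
$E{\left(u \right)} = \frac{u}{3}$
$I{\left(l \right)} = \frac{2 l \left(6 + l\right)}{-3 + l}$ ($I{\left(l \right)} = \left(6 + l\right) \frac{l + l}{l - 3} = \left(6 + l\right) \frac{2 l}{-3 + l} = \frac{2 l \left(6 + l\right)}{-3 + l}$)
$\frac{98995}{I{\left(E{\left(-15 \right)} \right)}} = \frac{98995}{2 \cdot \frac{1}{3} \left(-15\right) \frac{1}{-3 + \frac{1}{3} \left(-15\right)} \left(6 + \frac{1}{3} \left(-15\right)\right)} = \frac{98995}{2 \left(-5\right) \frac{1}{-3 - 5} \left(6 - 5\right)} = \frac{98995}{2 \left(-5\right) \frac{1}{-8} \cdot 1} = \frac{98995}{2 \left(-5\right) \left(- \frac{1}{8}\right) 1} = \frac{98995}{\frac{5}{4}} = 98995 \cdot \frac{4}{5} = 79196$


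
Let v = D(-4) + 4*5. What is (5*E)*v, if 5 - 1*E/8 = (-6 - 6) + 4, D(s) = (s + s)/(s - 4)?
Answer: 10920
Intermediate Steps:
D(s) = 2*s/(-4 + s) (D(s) = (2*s)/(-4 + s) = 2*s/(-4 + s))
v = 21 (v = 2*(-4)/(-4 - 4) + 4*5 = 2*(-4)/(-8) + 20 = 2*(-4)*(-⅛) + 20 = 1 + 20 = 21)
E = 104 (E = 40 - 8*((-6 - 6) + 4) = 40 - 8*(-12 + 4) = 40 - 8*(-8) = 40 + 64 = 104)
(5*E)*v = (5*104)*21 = 520*21 = 10920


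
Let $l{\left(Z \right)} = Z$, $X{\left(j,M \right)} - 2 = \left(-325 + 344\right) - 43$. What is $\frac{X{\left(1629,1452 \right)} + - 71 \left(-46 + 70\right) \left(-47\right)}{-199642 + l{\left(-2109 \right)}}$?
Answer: $- \frac{80066}{201751} \approx -0.39686$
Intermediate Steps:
$X{\left(j,M \right)} = -22$ ($X{\left(j,M \right)} = 2 + \left(\left(-325 + 344\right) - 43\right) = 2 + \left(19 - 43\right) = 2 - 24 = -22$)
$\frac{X{\left(1629,1452 \right)} + - 71 \left(-46 + 70\right) \left(-47\right)}{-199642 + l{\left(-2109 \right)}} = \frac{-22 + - 71 \left(-46 + 70\right) \left(-47\right)}{-199642 - 2109} = \frac{-22 + \left(-71\right) 24 \left(-47\right)}{-201751} = \left(-22 - -80088\right) \left(- \frac{1}{201751}\right) = \left(-22 + 80088\right) \left(- \frac{1}{201751}\right) = 80066 \left(- \frac{1}{201751}\right) = - \frac{80066}{201751}$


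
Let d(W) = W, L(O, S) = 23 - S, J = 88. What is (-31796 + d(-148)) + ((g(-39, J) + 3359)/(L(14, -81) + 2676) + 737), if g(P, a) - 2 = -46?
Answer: -17350429/556 ≈ -31206.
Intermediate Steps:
g(P, a) = -44 (g(P, a) = 2 - 46 = -44)
(-31796 + d(-148)) + ((g(-39, J) + 3359)/(L(14, -81) + 2676) + 737) = (-31796 - 148) + ((-44 + 3359)/((23 - 1*(-81)) + 2676) + 737) = -31944 + (3315/((23 + 81) + 2676) + 737) = -31944 + (3315/(104 + 2676) + 737) = -31944 + (3315/2780 + 737) = -31944 + (3315*(1/2780) + 737) = -31944 + (663/556 + 737) = -31944 + 410435/556 = -17350429/556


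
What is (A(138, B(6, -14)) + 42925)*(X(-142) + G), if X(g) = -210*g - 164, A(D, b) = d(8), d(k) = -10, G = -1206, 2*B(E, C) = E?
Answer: 1220931750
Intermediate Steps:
B(E, C) = E/2
A(D, b) = -10
X(g) = -164 - 210*g
(A(138, B(6, -14)) + 42925)*(X(-142) + G) = (-10 + 42925)*((-164 - 210*(-142)) - 1206) = 42915*((-164 + 29820) - 1206) = 42915*(29656 - 1206) = 42915*28450 = 1220931750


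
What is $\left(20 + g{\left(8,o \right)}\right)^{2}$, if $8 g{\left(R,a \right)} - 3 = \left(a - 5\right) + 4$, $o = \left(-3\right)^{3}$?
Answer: $\frac{18225}{64} \approx 284.77$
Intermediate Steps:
$o = -27$
$g{\left(R,a \right)} = \frac{1}{4} + \frac{a}{8}$ ($g{\left(R,a \right)} = \frac{3}{8} + \frac{\left(a - 5\right) + 4}{8} = \frac{3}{8} + \frac{\left(-5 + a\right) + 4}{8} = \frac{3}{8} + \frac{-1 + a}{8} = \frac{3}{8} + \left(- \frac{1}{8} + \frac{a}{8}\right) = \frac{1}{4} + \frac{a}{8}$)
$\left(20 + g{\left(8,o \right)}\right)^{2} = \left(20 + \left(\frac{1}{4} + \frac{1}{8} \left(-27\right)\right)\right)^{2} = \left(20 + \left(\frac{1}{4} - \frac{27}{8}\right)\right)^{2} = \left(20 - \frac{25}{8}\right)^{2} = \left(\frac{135}{8}\right)^{2} = \frac{18225}{64}$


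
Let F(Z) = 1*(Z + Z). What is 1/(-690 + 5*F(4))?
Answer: -1/650 ≈ -0.0015385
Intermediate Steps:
F(Z) = 2*Z (F(Z) = 1*(2*Z) = 2*Z)
1/(-690 + 5*F(4)) = 1/(-690 + 5*(2*4)) = 1/(-690 + 5*8) = 1/(-690 + 40) = 1/(-650) = -1/650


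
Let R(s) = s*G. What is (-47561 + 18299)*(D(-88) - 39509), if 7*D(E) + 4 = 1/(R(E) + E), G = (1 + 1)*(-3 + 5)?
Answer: 1780438796511/1540 ≈ 1.1561e+9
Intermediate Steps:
G = 4 (G = 2*2 = 4)
R(s) = 4*s (R(s) = s*4 = 4*s)
D(E) = -4/7 + 1/(35*E) (D(E) = -4/7 + 1/(7*(4*E + E)) = -4/7 + 1/(7*((5*E))) = -4/7 + (1/(5*E))/7 = -4/7 + 1/(35*E))
(-47561 + 18299)*(D(-88) - 39509) = (-47561 + 18299)*((1/35)*(1 - 20*(-88))/(-88) - 39509) = -29262*((1/35)*(-1/88)*(1 + 1760) - 39509) = -29262*((1/35)*(-1/88)*1761 - 39509) = -29262*(-1761/3080 - 39509) = -29262*(-121689481/3080) = 1780438796511/1540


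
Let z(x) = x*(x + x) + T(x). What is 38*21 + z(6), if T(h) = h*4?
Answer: 894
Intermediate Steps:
T(h) = 4*h
z(x) = 2*x² + 4*x (z(x) = x*(x + x) + 4*x = x*(2*x) + 4*x = 2*x² + 4*x)
38*21 + z(6) = 38*21 + 2*6*(2 + 6) = 798 + 2*6*8 = 798 + 96 = 894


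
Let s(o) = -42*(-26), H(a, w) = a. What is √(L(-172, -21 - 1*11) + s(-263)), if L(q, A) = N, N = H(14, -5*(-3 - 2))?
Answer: √1106 ≈ 33.257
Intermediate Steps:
N = 14
L(q, A) = 14
s(o) = 1092
√(L(-172, -21 - 1*11) + s(-263)) = √(14 + 1092) = √1106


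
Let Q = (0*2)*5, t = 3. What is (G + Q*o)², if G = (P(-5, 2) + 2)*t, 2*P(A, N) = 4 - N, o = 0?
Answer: 81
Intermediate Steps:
Q = 0 (Q = 0*5 = 0)
P(A, N) = 2 - N/2 (P(A, N) = (4 - N)/2 = 2 - N/2)
G = 9 (G = ((2 - ½*2) + 2)*3 = ((2 - 1) + 2)*3 = (1 + 2)*3 = 3*3 = 9)
(G + Q*o)² = (9 + 0*0)² = (9 + 0)² = 9² = 81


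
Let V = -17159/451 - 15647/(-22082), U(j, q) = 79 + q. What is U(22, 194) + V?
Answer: 2346953845/9958982 ≈ 235.66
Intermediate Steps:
V = -371848241/9958982 (V = -17159*1/451 - 15647*(-1/22082) = -17159/451 + 15647/22082 = -371848241/9958982 ≈ -37.338)
U(22, 194) + V = (79 + 194) - 371848241/9958982 = 273 - 371848241/9958982 = 2346953845/9958982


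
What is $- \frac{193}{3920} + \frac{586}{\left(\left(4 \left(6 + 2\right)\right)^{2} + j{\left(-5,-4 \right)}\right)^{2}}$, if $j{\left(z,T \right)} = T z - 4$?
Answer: $- \frac{1290323}{26499200} \approx -0.048693$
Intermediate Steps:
$j{\left(z,T \right)} = -4 + T z$
$- \frac{193}{3920} + \frac{586}{\left(\left(4 \left(6 + 2\right)\right)^{2} + j{\left(-5,-4 \right)}\right)^{2}} = - \frac{193}{3920} + \frac{586}{\left(\left(4 \left(6 + 2\right)\right)^{2} - -16\right)^{2}} = \left(-193\right) \frac{1}{3920} + \frac{586}{\left(\left(4 \cdot 8\right)^{2} + \left(-4 + 20\right)\right)^{2}} = - \frac{193}{3920} + \frac{586}{\left(32^{2} + 16\right)^{2}} = - \frac{193}{3920} + \frac{586}{\left(1024 + 16\right)^{2}} = - \frac{193}{3920} + \frac{586}{1040^{2}} = - \frac{193}{3920} + \frac{586}{1081600} = - \frac{193}{3920} + 586 \cdot \frac{1}{1081600} = - \frac{193}{3920} + \frac{293}{540800} = - \frac{1290323}{26499200}$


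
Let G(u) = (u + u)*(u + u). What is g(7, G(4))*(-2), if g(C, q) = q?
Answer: -128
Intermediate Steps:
G(u) = 4*u**2 (G(u) = (2*u)*(2*u) = 4*u**2)
g(7, G(4))*(-2) = (4*4**2)*(-2) = (4*16)*(-2) = 64*(-2) = -128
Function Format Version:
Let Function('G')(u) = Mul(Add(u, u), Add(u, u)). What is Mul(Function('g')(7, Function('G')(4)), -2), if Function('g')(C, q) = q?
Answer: -128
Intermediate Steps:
Function('G')(u) = Mul(4, Pow(u, 2)) (Function('G')(u) = Mul(Mul(2, u), Mul(2, u)) = Mul(4, Pow(u, 2)))
Mul(Function('g')(7, Function('G')(4)), -2) = Mul(Mul(4, Pow(4, 2)), -2) = Mul(Mul(4, 16), -2) = Mul(64, -2) = -128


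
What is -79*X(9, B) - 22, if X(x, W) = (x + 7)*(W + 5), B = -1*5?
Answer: -22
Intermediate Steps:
B = -5
X(x, W) = (5 + W)*(7 + x) (X(x, W) = (7 + x)*(5 + W) = (5 + W)*(7 + x))
-79*X(9, B) - 22 = -79*(35 + 5*9 + 7*(-5) - 5*9) - 22 = -79*(35 + 45 - 35 - 45) - 22 = -79*0 - 22 = 0 - 22 = -22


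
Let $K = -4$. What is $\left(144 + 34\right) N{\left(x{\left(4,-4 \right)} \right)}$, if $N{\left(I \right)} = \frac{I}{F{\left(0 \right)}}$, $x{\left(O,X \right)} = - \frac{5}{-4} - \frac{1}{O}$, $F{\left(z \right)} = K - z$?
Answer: $- \frac{89}{2} \approx -44.5$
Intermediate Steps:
$F{\left(z \right)} = -4 - z$
$x{\left(O,X \right)} = \frac{5}{4} - \frac{1}{O}$ ($x{\left(O,X \right)} = \left(-5\right) \left(- \frac{1}{4}\right) - \frac{1}{O} = \frac{5}{4} - \frac{1}{O}$)
$N{\left(I \right)} = - \frac{I}{4}$ ($N{\left(I \right)} = \frac{I}{-4 - 0} = \frac{I}{-4 + 0} = \frac{I}{-4} = I \left(- \frac{1}{4}\right) = - \frac{I}{4}$)
$\left(144 + 34\right) N{\left(x{\left(4,-4 \right)} \right)} = \left(144 + 34\right) \left(- \frac{\frac{5}{4} - \frac{1}{4}}{4}\right) = 178 \left(- \frac{\frac{5}{4} - \frac{1}{4}}{4}\right) = 178 \left(\left(- \frac{1}{4}\right) 1\right) = 178 \left(- \frac{1}{4}\right) = - \frac{89}{2}$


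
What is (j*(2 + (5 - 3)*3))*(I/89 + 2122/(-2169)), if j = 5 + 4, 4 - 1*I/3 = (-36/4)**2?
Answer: -5519176/21449 ≈ -257.32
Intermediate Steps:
I = -231 (I = 12 - 3*(-36/4)**2 = 12 - 3*(-36*1/4)**2 = 12 - 3*(-9)**2 = 12 - 3*81 = 12 - 243 = -231)
j = 9
(j*(2 + (5 - 3)*3))*(I/89 + 2122/(-2169)) = (9*(2 + (5 - 3)*3))*(-231/89 + 2122/(-2169)) = (9*(2 + 2*3))*(-231*1/89 + 2122*(-1/2169)) = (9*(2 + 6))*(-231/89 - 2122/2169) = (9*8)*(-689897/193041) = 72*(-689897/193041) = -5519176/21449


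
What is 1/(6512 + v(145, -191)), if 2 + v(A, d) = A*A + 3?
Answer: 1/27538 ≈ 3.6313e-5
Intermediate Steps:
v(A, d) = 1 + A**2 (v(A, d) = -2 + (A*A + 3) = -2 + (A**2 + 3) = -2 + (3 + A**2) = 1 + A**2)
1/(6512 + v(145, -191)) = 1/(6512 + (1 + 145**2)) = 1/(6512 + (1 + 21025)) = 1/(6512 + 21026) = 1/27538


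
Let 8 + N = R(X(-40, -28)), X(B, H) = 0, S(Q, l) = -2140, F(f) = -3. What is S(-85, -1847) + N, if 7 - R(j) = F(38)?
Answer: -2138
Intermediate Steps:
R(j) = 10 (R(j) = 7 - 1*(-3) = 7 + 3 = 10)
N = 2 (N = -8 + 10 = 2)
S(-85, -1847) + N = -2140 + 2 = -2138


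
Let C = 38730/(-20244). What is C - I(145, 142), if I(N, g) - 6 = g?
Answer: -505807/3374 ≈ -149.91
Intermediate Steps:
I(N, g) = 6 + g
C = -6455/3374 (C = 38730*(-1/20244) = -6455/3374 ≈ -1.9132)
C - I(145, 142) = -6455/3374 - (6 + 142) = -6455/3374 - 1*148 = -6455/3374 - 148 = -505807/3374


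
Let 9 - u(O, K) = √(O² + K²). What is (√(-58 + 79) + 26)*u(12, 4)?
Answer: (9 - 4*√10)*(26 + √21) ≈ -111.60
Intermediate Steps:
u(O, K) = 9 - √(K² + O²) (u(O, K) = 9 - √(O² + K²) = 9 - √(K² + O²))
(√(-58 + 79) + 26)*u(12, 4) = (√(-58 + 79) + 26)*(9 - √(4² + 12²)) = (√21 + 26)*(9 - √(16 + 144)) = (26 + √21)*(9 - √160) = (26 + √21)*(9 - 4*√10) = (9 - 4*√10)*(26 + √21)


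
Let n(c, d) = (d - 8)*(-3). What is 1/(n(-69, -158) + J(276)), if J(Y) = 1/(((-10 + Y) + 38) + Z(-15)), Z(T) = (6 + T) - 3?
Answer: 292/145417 ≈ 0.0020080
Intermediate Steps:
n(c, d) = 24 - 3*d (n(c, d) = (-8 + d)*(-3) = 24 - 3*d)
Z(T) = 3 + T
J(Y) = 1/(16 + Y) (J(Y) = 1/(((-10 + Y) + 38) + (3 - 15)) = 1/((28 + Y) - 12) = 1/(16 + Y))
1/(n(-69, -158) + J(276)) = 1/((24 - 3*(-158)) + 1/(16 + 276)) = 1/((24 + 474) + 1/292) = 1/(498 + 1/292) = 1/(145417/292) = 292/145417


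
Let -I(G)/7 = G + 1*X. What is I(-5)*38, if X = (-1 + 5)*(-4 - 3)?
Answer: 8778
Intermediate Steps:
X = -28 (X = 4*(-7) = -28)
I(G) = 196 - 7*G (I(G) = -7*(G + 1*(-28)) = -7*(G - 28) = -7*(-28 + G) = 196 - 7*G)
I(-5)*38 = (196 - 7*(-5))*38 = (196 + 35)*38 = 231*38 = 8778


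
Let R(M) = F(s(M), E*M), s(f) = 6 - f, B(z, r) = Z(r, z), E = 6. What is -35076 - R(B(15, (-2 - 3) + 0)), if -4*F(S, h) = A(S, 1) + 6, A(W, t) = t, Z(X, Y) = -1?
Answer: -140297/4 ≈ -35074.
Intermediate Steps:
B(z, r) = -1
F(S, h) = -7/4 (F(S, h) = -(1 + 6)/4 = -1/4*7 = -7/4)
R(M) = -7/4
-35076 - R(B(15, (-2 - 3) + 0)) = -35076 - 1*(-7/4) = -35076 + 7/4 = -140297/4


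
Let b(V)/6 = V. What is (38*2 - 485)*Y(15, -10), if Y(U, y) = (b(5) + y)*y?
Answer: 81800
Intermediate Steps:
b(V) = 6*V
Y(U, y) = y*(30 + y) (Y(U, y) = (6*5 + y)*y = (30 + y)*y = y*(30 + y))
(38*2 - 485)*Y(15, -10) = (38*2 - 485)*(-10*(30 - 10)) = (76 - 485)*(-10*20) = -409*(-200) = 81800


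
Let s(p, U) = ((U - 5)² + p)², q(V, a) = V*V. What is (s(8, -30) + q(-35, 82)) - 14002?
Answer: 1507512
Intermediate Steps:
q(V, a) = V²
s(p, U) = (p + (-5 + U)²)² (s(p, U) = ((-5 + U)² + p)² = (p + (-5 + U)²)²)
(s(8, -30) + q(-35, 82)) - 14002 = ((8 + (-5 - 30)²)² + (-35)²) - 14002 = ((8 + (-35)²)² + 1225) - 14002 = ((8 + 1225)² + 1225) - 14002 = (1233² + 1225) - 14002 = (1520289 + 1225) - 14002 = 1521514 - 14002 = 1507512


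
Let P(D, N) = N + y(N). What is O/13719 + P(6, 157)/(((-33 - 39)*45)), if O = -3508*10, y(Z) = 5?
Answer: -715319/274380 ≈ -2.6070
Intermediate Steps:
O = -35080
P(D, N) = 5 + N (P(D, N) = N + 5 = 5 + N)
O/13719 + P(6, 157)/(((-33 - 39)*45)) = -35080/13719 + (5 + 157)/(((-33 - 39)*45)) = -35080*1/13719 + 162/((-72*45)) = -35080/13719 + 162/(-3240) = -35080/13719 + 162*(-1/3240) = -35080/13719 - 1/20 = -715319/274380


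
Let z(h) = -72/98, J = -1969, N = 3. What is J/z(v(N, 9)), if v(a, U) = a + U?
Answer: 96481/36 ≈ 2680.0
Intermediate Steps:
v(a, U) = U + a
z(h) = -36/49 (z(h) = -72*1/98 = -36/49)
J/z(v(N, 9)) = -1969/(-36/49) = -1969*(-49/36) = 96481/36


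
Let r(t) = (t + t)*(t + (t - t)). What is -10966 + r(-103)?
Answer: 10252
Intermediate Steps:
r(t) = 2*t² (r(t) = (2*t)*(t + 0) = (2*t)*t = 2*t²)
-10966 + r(-103) = -10966 + 2*(-103)² = -10966 + 2*10609 = -10966 + 21218 = 10252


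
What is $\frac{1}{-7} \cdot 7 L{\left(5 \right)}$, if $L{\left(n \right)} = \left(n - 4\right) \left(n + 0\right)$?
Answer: $-5$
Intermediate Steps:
$L{\left(n \right)} = n \left(-4 + n\right)$ ($L{\left(n \right)} = \left(-4 + n\right) n = n \left(-4 + n\right)$)
$\frac{1}{-7} \cdot 7 L{\left(5 \right)} = \frac{1}{-7} \cdot 7 \cdot 5 \left(-4 + 5\right) = \left(- \frac{1}{7}\right) 7 \cdot 5 \cdot 1 = \left(-1\right) 5 = -5$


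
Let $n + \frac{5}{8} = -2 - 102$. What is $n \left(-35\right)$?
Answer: $\frac{29295}{8} \approx 3661.9$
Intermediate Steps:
$n = - \frac{837}{8}$ ($n = - \frac{5}{8} - 104 = - \frac{837}{8} \approx -104.63$)
$n \left(-35\right) = \left(- \frac{837}{8}\right) \left(-35\right) = \frac{29295}{8}$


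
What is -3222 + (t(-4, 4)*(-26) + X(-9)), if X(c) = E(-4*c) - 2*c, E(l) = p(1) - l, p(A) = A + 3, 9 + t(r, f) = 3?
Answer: -3080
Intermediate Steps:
t(r, f) = -6 (t(r, f) = -9 + 3 = -6)
p(A) = 3 + A
E(l) = 4 - l (E(l) = (3 + 1) - l = 4 - l)
X(c) = 4 + 2*c (X(c) = (4 - (-4)*c) - 2*c = (4 + 4*c) - 2*c = 4 + 2*c)
-3222 + (t(-4, 4)*(-26) + X(-9)) = -3222 + (-6*(-26) + (4 + 2*(-9))) = -3222 + (156 + (4 - 18)) = -3222 + (156 - 14) = -3222 + 142 = -3080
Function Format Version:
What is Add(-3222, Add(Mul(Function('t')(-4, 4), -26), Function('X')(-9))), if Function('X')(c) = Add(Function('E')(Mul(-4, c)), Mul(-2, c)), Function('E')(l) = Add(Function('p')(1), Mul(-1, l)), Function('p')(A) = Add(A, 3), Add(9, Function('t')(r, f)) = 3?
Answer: -3080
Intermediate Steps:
Function('t')(r, f) = -6 (Function('t')(r, f) = Add(-9, 3) = -6)
Function('p')(A) = Add(3, A)
Function('E')(l) = Add(4, Mul(-1, l)) (Function('E')(l) = Add(Add(3, 1), Mul(-1, l)) = Add(4, Mul(-1, l)))
Function('X')(c) = Add(4, Mul(2, c)) (Function('X')(c) = Add(Add(4, Mul(-1, Mul(-4, c))), Mul(-2, c)) = Add(Add(4, Mul(4, c)), Mul(-2, c)) = Add(4, Mul(2, c)))
Add(-3222, Add(Mul(Function('t')(-4, 4), -26), Function('X')(-9))) = Add(-3222, Add(Mul(-6, -26), Add(4, Mul(2, -9)))) = Add(-3222, Add(156, Add(4, -18))) = Add(-3222, Add(156, -14)) = Add(-3222, 142) = -3080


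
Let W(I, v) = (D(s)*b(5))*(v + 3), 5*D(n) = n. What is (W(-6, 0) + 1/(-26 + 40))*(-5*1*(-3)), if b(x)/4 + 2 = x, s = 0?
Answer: 15/14 ≈ 1.0714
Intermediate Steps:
b(x) = -8 + 4*x
D(n) = n/5
W(I, v) = 0 (W(I, v) = (((⅕)*0)*(-8 + 4*5))*(v + 3) = (0*(-8 + 20))*(3 + v) = (0*12)*(3 + v) = 0*(3 + v) = 0)
(W(-6, 0) + 1/(-26 + 40))*(-5*1*(-3)) = (0 + 1/(-26 + 40))*(-5*1*(-3)) = (0 + 1/14)*(-(-15)) = (0 + 1/14)*(-5*(-3)) = (1/14)*15 = 15/14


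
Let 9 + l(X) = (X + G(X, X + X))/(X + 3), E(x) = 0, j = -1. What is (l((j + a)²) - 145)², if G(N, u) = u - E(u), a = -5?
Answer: 3865156/169 ≈ 22871.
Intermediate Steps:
G(N, u) = u (G(N, u) = u - 1*0 = u + 0 = u)
l(X) = -9 + 3*X/(3 + X) (l(X) = -9 + (X + (X + X))/(X + 3) = -9 + (X + 2*X)/(3 + X) = -9 + (3*X)/(3 + X) = -9 + 3*X/(3 + X))
(l((j + a)²) - 145)² = (3*(-9 - 2*(-1 - 5)²)/(3 + (-1 - 5)²) - 145)² = (3*(-9 - 2*(-6)²)/(3 + (-6)²) - 145)² = (3*(-9 - 2*36)/(3 + 36) - 145)² = (3*(-9 - 72)/39 - 145)² = (3*(1/39)*(-81) - 145)² = (-81/13 - 145)² = (-1966/13)² = 3865156/169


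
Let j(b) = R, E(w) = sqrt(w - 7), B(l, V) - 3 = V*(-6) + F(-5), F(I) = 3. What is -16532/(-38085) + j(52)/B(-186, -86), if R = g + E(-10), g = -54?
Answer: 365173/1104465 + I*sqrt(17)/522 ≈ 0.33063 + 0.0078987*I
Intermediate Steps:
B(l, V) = 6 - 6*V (B(l, V) = 3 + (V*(-6) + 3) = 3 + (-6*V + 3) = 3 + (3 - 6*V) = 6 - 6*V)
E(w) = sqrt(-7 + w)
R = -54 + I*sqrt(17) (R = -54 + sqrt(-7 - 10) = -54 + sqrt(-17) = -54 + I*sqrt(17) ≈ -54.0 + 4.1231*I)
j(b) = -54 + I*sqrt(17)
-16532/(-38085) + j(52)/B(-186, -86) = -16532/(-38085) + (-54 + I*sqrt(17))/(6 - 6*(-86)) = -16532*(-1/38085) + (-54 + I*sqrt(17))/(6 + 516) = 16532/38085 + (-54 + I*sqrt(17))/522 = 16532/38085 + (-54 + I*sqrt(17))*(1/522) = 16532/38085 + (-3/29 + I*sqrt(17)/522) = 365173/1104465 + I*sqrt(17)/522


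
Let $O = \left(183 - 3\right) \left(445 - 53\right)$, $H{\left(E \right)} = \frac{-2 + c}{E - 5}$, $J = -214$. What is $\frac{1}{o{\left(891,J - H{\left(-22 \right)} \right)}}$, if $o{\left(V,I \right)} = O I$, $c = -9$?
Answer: $- \frac{3}{45385760} \approx -6.61 \cdot 10^{-8}$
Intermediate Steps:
$H{\left(E \right)} = - \frac{11}{-5 + E}$ ($H{\left(E \right)} = \frac{-2 - 9}{E - 5} = - \frac{11}{-5 + E}$)
$O = 70560$ ($O = 180 \cdot 392 = 70560$)
$o{\left(V,I \right)} = 70560 I$
$\frac{1}{o{\left(891,J - H{\left(-22 \right)} \right)}} = \frac{1}{70560 \left(-214 - - \frac{11}{-5 - 22}\right)} = \frac{1}{70560 \left(-214 - - \frac{11}{-27}\right)} = \frac{1}{70560 \left(-214 - \left(-11\right) \left(- \frac{1}{27}\right)\right)} = \frac{1}{70560 \left(-214 - \frac{11}{27}\right)} = \frac{1}{70560 \left(- \frac{5789}{27}\right)} = \frac{1}{- \frac{45385760}{3}} = - \frac{3}{45385760}$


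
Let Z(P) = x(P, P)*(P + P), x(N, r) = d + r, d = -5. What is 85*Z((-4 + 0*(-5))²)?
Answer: 29920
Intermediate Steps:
x(N, r) = -5 + r
Z(P) = 2*P*(-5 + P) (Z(P) = (-5 + P)*(P + P) = (-5 + P)*(2*P) = 2*P*(-5 + P))
85*Z((-4 + 0*(-5))²) = 85*(2*(-4 + 0*(-5))²*(-5 + (-4 + 0*(-5))²)) = 85*(2*(-4 + 0)²*(-5 + (-4 + 0)²)) = 85*(2*(-4)²*(-5 + (-4)²)) = 85*(2*16*(-5 + 16)) = 85*(2*16*11) = 85*352 = 29920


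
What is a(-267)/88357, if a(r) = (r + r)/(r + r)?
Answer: 1/88357 ≈ 1.1318e-5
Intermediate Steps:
a(r) = 1 (a(r) = (2*r)/((2*r)) = (2*r)*(1/(2*r)) = 1)
a(-267)/88357 = 1/88357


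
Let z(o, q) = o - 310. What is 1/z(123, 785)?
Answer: -1/187 ≈ -0.0053476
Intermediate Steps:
z(o, q) = -310 + o
1/z(123, 785) = 1/(-310 + 123) = 1/(-187) = -1/187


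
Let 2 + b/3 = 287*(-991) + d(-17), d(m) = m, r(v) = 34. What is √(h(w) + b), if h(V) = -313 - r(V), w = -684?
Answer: 11*I*√7055 ≈ 923.93*I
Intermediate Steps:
h(V) = -347 (h(V) = -313 - 1*34 = -313 - 34 = -347)
b = -853308 (b = -6 + 3*(287*(-991) - 17) = -6 + 3*(-284417 - 17) = -6 + 3*(-284434) = -6 - 853302 = -853308)
√(h(w) + b) = √(-347 - 853308) = √(-853655) = 11*I*√7055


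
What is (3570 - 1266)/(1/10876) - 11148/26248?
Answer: 164432588061/6562 ≈ 2.5058e+7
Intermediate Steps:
(3570 - 1266)/(1/10876) - 11148/26248 = 2304/(1/10876) - 11148*1/26248 = 2304*10876 - 2787/6562 = 25058304 - 2787/6562 = 164432588061/6562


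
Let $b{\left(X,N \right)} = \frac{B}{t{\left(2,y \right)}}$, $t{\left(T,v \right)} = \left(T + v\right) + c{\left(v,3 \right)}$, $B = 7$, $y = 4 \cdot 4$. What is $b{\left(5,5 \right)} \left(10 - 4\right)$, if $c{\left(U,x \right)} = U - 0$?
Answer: $\frac{21}{17} \approx 1.2353$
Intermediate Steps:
$y = 16$
$c{\left(U,x \right)} = U$ ($c{\left(U,x \right)} = U + 0 = U$)
$t{\left(T,v \right)} = T + 2 v$ ($t{\left(T,v \right)} = \left(T + v\right) + v = T + 2 v$)
$b{\left(X,N \right)} = \frac{7}{34}$ ($b{\left(X,N \right)} = \frac{7}{2 + 2 \cdot 16} = \frac{7}{2 + 32} = \frac{7}{34}$)
$b{\left(5,5 \right)} \left(10 - 4\right) = \frac{7 \left(10 - 4\right)}{34} = \frac{7}{34} \cdot 6 = \frac{21}{17}$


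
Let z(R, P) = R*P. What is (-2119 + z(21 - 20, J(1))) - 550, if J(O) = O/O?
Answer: -2668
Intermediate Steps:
J(O) = 1
z(R, P) = P*R
(-2119 + z(21 - 20, J(1))) - 550 = (-2119 + 1*(21 - 20)) - 550 = (-2119 + 1*1) - 550 = (-2119 + 1) - 550 = -2118 - 550 = -2668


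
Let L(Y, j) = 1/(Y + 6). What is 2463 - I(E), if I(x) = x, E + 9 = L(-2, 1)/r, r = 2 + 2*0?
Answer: 19775/8 ≈ 2471.9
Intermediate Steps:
r = 2 (r = 2 + 0 = 2)
L(Y, j) = 1/(6 + Y)
E = -71/8 (E = -9 + 1/((6 - 2)*2) = -9 + (½)/4 = -9 + (¼)*(½) = -9 + ⅛ = -71/8 ≈ -8.8750)
2463 - I(E) = 2463 - 1*(-71/8) = 2463 + 71/8 = 19775/8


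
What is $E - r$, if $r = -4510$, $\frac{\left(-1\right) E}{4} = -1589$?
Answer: $10866$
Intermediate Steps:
$E = 6356$ ($E = \left(-4\right) \left(-1589\right) = 6356$)
$E - r = 6356 - -4510 = 6356 + 4510 = 10866$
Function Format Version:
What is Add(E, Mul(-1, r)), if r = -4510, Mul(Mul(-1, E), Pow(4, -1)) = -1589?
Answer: 10866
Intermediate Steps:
E = 6356 (E = Mul(-4, -1589) = 6356)
Add(E, Mul(-1, r)) = Add(6356, Mul(-1, -4510)) = Add(6356, 4510) = 10866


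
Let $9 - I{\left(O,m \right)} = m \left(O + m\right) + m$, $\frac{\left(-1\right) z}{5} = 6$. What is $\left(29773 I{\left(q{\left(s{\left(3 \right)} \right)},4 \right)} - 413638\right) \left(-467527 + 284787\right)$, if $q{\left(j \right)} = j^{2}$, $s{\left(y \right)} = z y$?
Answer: $176414699954340$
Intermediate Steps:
$z = -30$ ($z = \left(-5\right) 6 = -30$)
$s{\left(y \right)} = - 30 y$
$I{\left(O,m \right)} = 9 - m - m \left(O + m\right)$ ($I{\left(O,m \right)} = 9 - \left(m \left(O + m\right) + m\right) = 9 - \left(m + m \left(O + m\right)\right) = 9 - m - m \left(O + m\right)$)
$\left(29773 I{\left(q{\left(s{\left(3 \right)} \right)},4 \right)} - 413638\right) \left(-467527 + 284787\right) = \left(29773 \left(9 - 4 - 4^{2} - \left(\left(-30\right) 3\right)^{2} \cdot 4\right) - 413638\right) \left(-467527 + 284787\right) = \left(29773 \left(9 - 4 - 16 - \left(-90\right)^{2} \cdot 4\right) - 413638\right) \left(-182740\right) = \left(29773 \left(9 - 4 - 16 - 8100 \cdot 4\right) - 413638\right) \left(-182740\right) = \left(29773 \left(9 - 4 - 16 - 32400\right) - 413638\right) \left(-182740\right) = \left(29773 \left(-32411\right) - 413638\right) \left(-182740\right) = \left(-964972703 - 413638\right) \left(-182740\right) = \left(-965386341\right) \left(-182740\right) = 176414699954340$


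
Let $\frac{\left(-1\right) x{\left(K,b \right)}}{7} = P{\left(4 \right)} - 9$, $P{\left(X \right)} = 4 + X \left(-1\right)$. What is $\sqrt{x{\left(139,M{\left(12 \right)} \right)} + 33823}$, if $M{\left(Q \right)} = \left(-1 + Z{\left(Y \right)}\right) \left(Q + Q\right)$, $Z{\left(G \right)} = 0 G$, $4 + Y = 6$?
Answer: $\sqrt{33886} \approx 184.08$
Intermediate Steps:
$Y = 2$ ($Y = -4 + 6 = 2$)
$Z{\left(G \right)} = 0$
$P{\left(X \right)} = 4 - X$
$M{\left(Q \right)} = - 2 Q$ ($M{\left(Q \right)} = \left(-1 + 0\right) \left(Q + Q\right) = - 2 Q$)
$x{\left(K,b \right)} = 63$ ($x{\left(K,b \right)} = - 7 \left(\left(4 - 4\right) - 9\right) = - 7 \left(0 - 9\right) = \left(-7\right) \left(-9\right) = 63$)
$\sqrt{x{\left(139,M{\left(12 \right)} \right)} + 33823} = \sqrt{63 + 33823} = \sqrt{33886}$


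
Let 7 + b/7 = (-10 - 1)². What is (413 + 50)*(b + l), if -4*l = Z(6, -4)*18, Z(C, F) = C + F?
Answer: 365307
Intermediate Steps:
b = 798 (b = -49 + 7*(-10 - 1)² = -49 + 7*(-11)² = -49 + 7*121 = -49 + 847 = 798)
l = -9 (l = -(6 - 4)*18/4 = -18/2 = -¼*36 = -9)
(413 + 50)*(b + l) = (413 + 50)*(798 - 9) = 463*789 = 365307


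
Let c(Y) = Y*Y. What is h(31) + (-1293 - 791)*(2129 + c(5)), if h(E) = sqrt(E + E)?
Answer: -4488936 + sqrt(62) ≈ -4.4889e+6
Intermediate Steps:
c(Y) = Y**2
h(E) = sqrt(2)*sqrt(E) (h(E) = sqrt(2*E) = sqrt(2)*sqrt(E))
h(31) + (-1293 - 791)*(2129 + c(5)) = sqrt(2)*sqrt(31) + (-1293 - 791)*(2129 + 5**2) = sqrt(62) - 2084*(2129 + 25) = sqrt(62) - 2084*2154 = sqrt(62) - 4488936 = -4488936 + sqrt(62)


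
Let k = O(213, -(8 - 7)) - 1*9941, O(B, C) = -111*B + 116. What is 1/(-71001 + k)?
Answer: -1/104469 ≈ -9.5722e-6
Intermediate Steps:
O(B, C) = 116 - 111*B
k = -33468 (k = (116 - 111*213) - 1*9941 = (116 - 23643) - 9941 = -23527 - 9941 = -33468)
1/(-71001 + k) = 1/(-71001 - 33468) = 1/(-104469) = -1/104469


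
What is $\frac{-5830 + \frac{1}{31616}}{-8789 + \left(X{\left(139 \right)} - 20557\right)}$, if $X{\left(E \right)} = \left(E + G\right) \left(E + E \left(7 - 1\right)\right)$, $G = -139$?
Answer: $\frac{184321279}{927803136} \approx 0.19866$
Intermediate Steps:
$X{\left(E \right)} = 7 E \left(-139 + E\right)$ ($X{\left(E \right)} = \left(E - 139\right) \left(E + E \left(7 - 1\right)\right) = \left(-139 + E\right) \left(E + E 6\right) = \left(-139 + E\right) \left(E + 6 E\right) = \left(-139 + E\right) 7 E = 7 E \left(-139 + E\right)$)
$\frac{-5830 + \frac{1}{31616}}{-8789 + \left(X{\left(139 \right)} - 20557\right)} = \frac{-5830 + \frac{1}{31616}}{-8789 + \left(7 \cdot 139 \left(-139 + 139\right) - 20557\right)} = \frac{-5830 + \frac{1}{31616}}{-8789 - \left(20557 - 0\right)} = - \frac{184321279}{31616 \left(-8789 + \left(0 - 20557\right)\right)} = - \frac{184321279}{31616 \left(-8789 - 20557\right)} = - \frac{184321279}{31616 \left(-29346\right)} = \left(- \frac{184321279}{31616}\right) \left(- \frac{1}{29346}\right) = \frac{184321279}{927803136}$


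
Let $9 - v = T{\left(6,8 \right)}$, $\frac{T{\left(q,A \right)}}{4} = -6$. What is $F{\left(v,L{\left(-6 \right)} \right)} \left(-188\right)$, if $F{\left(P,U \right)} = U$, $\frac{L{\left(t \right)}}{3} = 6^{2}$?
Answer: $-20304$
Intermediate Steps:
$T{\left(q,A \right)} = -24$ ($T{\left(q,A \right)} = 4 \left(-6\right) = -24$)
$v = 33$ ($v = 9 - -24 = 9 + 24 = 33$)
$L{\left(t \right)} = 108$ ($L{\left(t \right)} = 3 \cdot 6^{2} = 3 \cdot 36 = 108$)
$F{\left(v,L{\left(-6 \right)} \right)} \left(-188\right) = 108 \left(-188\right) = -20304$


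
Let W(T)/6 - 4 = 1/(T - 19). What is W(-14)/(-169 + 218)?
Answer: 262/539 ≈ 0.48609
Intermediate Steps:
W(T) = 24 + 6/(-19 + T) (W(T) = 24 + 6/(T - 19) = 24 + 6/(-19 + T))
W(-14)/(-169 + 218) = (6*(-75 + 4*(-14))/(-19 - 14))/(-169 + 218) = (6*(-75 - 56)/(-33))/49 = (6*(-1/33)*(-131))*(1/49) = (262/11)*(1/49) = 262/539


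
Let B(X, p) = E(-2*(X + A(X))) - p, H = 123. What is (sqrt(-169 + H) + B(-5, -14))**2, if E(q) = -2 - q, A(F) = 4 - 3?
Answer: (4 + I*sqrt(46))**2 ≈ -30.0 + 54.259*I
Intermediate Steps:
A(F) = 1
B(X, p) = -p + 2*X (B(X, p) = (-2 - (-2)*(X + 1)) - p = (-2 - (-2)*(1 + X)) - p = (-2 - (-2 - 2*X)) - p = (-2 + (2 + 2*X)) - p = 2*X - p = -p + 2*X)
(sqrt(-169 + H) + B(-5, -14))**2 = (sqrt(-169 + 123) + (-1*(-14) + 2*(-5)))**2 = (sqrt(-46) + (14 - 10))**2 = (I*sqrt(46) + 4)**2 = (4 + I*sqrt(46))**2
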